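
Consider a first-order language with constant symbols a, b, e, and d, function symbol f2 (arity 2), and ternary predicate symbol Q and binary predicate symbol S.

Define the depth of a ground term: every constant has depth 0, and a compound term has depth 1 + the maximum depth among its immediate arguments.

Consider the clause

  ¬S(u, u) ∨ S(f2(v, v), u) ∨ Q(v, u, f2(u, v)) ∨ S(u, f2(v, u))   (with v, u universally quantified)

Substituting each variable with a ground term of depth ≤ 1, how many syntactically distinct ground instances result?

Ground terms of depth ≤ 1:
  Count level by level. With function symbols f2/2, the terms of depth ≤ k are the 4 constants together with each function applied to depth-≤(k−1) tuples, so N_k = 4 + N_{k-1}^2.
  N_0 = 4
  N_1 = 4 + 4^2 = 20
So there are 20 ground terms available for substitution.
The clause has 2 distinct variables (v, u), each appearing in the body. In the free term algebra distinct substitutions yield syntactically distinct ground instances.
Number of ground instances = 20^2 = 400.

400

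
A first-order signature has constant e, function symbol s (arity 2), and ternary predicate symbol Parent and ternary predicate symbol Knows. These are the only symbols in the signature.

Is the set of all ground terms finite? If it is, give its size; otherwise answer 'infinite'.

infinite

The signature has at least one function symbol (s, arity 2) and at least one constant (e).
Iterating s gives infinitely many distinct ground terms: e, s(e, e), s(s(e, e), s(e, e)), ...
So the Herbrand universe is infinite.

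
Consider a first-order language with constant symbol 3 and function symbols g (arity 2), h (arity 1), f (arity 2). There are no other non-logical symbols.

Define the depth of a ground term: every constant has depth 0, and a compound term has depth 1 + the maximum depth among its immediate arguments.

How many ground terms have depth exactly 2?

33

If N_k denotes the number of depth-≤k ground terms, the 1 constant gives N_0 = 1, and each function symbol of arity r contributes N_{k-1}^r new terms at level k: N_k = 1 + N_{k-1}^2 + N_{k-1} + N_{k-1}^2.
N_0 = 1
N_1 = 1 + 1^2 + 1 + 1^2 = 4
N_2 = 1 + 4^2 + 4 + 4^2 = 37
Terms of depth exactly 2: N_2 − N_1 = 37 − 4 = 33.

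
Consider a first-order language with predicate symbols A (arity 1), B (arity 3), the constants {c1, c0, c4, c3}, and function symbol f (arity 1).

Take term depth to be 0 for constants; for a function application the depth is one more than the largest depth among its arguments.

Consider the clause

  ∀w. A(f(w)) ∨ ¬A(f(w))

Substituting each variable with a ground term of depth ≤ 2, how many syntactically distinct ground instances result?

Ground terms of depth ≤ 2:
  Let N_k = |{terms of depth ≤ k}|. Then N_0 = 4 and N_k = 4 + N_{k-1} for k ≥ 1 (one summand per function symbol, arity giving the exponent).
  N_0 = 4
  N_1 = 4 + 4 = 8
  N_2 = 4 + 8 = 12
  Explicitly: c1, c0, c4, c3, f(c1), f(c0), f(c4), f(c3), f(f(c1)), f(f(c0)), f(f(c4)), f(f(c3)).
So there are 12 ground terms available for substitution.
There is 1 variable to instantiate (w),  occurring in at least one literal, so different choices give different ground instances.
Number of ground instances = 12.

12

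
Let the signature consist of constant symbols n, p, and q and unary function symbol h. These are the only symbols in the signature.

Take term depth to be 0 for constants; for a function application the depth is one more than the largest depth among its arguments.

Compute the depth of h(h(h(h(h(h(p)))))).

depth(h(p)) = 1 + depth(p) = 1 + 0 = 1
depth(h(h(p))) = 1 + depth(h(p)) = 1 + 1 = 2
depth(h(h(h(p)))) = 1 + depth(h(h(p))) = 1 + 2 = 3
depth(h(h(h(h(p))))) = 1 + depth(h(h(h(p)))) = 1 + 3 = 4
depth(h(h(h(h(h(p)))))) = 1 + depth(h(h(h(h(p))))) = 1 + 4 = 5
depth(h(h(h(h(h(h(p))))))) = 1 + depth(h(h(h(h(h(p)))))) = 1 + 5 = 6

6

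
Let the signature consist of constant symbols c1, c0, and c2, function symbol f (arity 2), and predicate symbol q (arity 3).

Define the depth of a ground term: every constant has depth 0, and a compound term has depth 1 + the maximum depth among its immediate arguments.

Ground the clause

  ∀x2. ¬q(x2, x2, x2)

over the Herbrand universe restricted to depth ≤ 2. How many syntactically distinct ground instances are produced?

Ground terms of depth ≤ 2:
  Let N_k count ground terms of depth at most k. Each non-constant term of depth ≤ k is some function symbol applied to depth-≤(k−1) arguments, giving N_k = 3 + N_{k-1}^2.
  N_0 = 3
  N_1 = 3 + 3^2 = 12
  N_2 = 3 + 12^2 = 147
So there are 147 ground terms available for substitution.
The clause has 1 distinct variable (x2), which appears in the body. In the free term algebra distinct substitutions yield syntactically distinct ground instances.
Number of ground instances = 147.

147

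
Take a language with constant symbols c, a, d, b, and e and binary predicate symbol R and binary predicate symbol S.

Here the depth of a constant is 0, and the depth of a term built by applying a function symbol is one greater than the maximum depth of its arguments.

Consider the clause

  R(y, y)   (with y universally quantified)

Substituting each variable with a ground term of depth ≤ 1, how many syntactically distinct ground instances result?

5

Ground terms of depth ≤ 1:
  With no function symbols every ground term is a constant, so there are exactly 5 ground terms at every depth bound.
  N_0 = 5
  N_1 = 5
So there are 5 ground terms available for substitution.
The body mentions the single quantified variable y; since ground terms form a free algebra, no two substitutions collapse to the same formula.
Number of ground instances = 5.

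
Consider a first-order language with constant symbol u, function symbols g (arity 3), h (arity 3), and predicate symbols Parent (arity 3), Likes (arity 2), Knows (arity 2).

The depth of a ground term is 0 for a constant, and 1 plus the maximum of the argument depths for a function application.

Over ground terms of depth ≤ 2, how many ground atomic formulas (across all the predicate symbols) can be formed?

172425

First count ground terms of depth ≤ 2.
Let N_k = |{terms of depth ≤ k}|. Then N_0 = 1 and N_k = 1 + N_{k-1}^3 + N_{k-1}^3 for k ≥ 1 (one summand per function symbol, arity giving the exponent).
N_0 = 1
N_1 = 1 + 1^3 + 1^3 = 3
N_2 = 1 + 3^3 + 3^3 = 55
So |H| = 55.
Ground atoms are formed by filling each argument slot of a predicate with a term from H, so an r-ary predicate gives |H|^r atoms:
  Parent: 55^3 = 166375;  Likes: 55^2 = 3025;  Knows: 55^2 = 3025
Total ground atoms: 166375 + 3025 + 3025 = 172425.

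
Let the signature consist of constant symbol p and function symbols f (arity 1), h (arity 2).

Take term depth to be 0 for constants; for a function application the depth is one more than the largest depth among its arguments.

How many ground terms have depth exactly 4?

33490

Let N_k = |{terms of depth ≤ k}|. Then N_0 = 1 and N_k = 1 + N_{k-1} + N_{k-1}^2 for k ≥ 1 (one summand per function symbol, arity giving the exponent).
N_0 = 1
N_1 = 1 + 1 + 1^2 = 3
N_2 = 1 + 3 + 3^2 = 13
N_3 = 1 + 13 + 13^2 = 183
N_4 = 1 + 183 + 183^2 = 33673
Terms of depth exactly 4: N_4 − N_3 = 33673 − 183 = 33490.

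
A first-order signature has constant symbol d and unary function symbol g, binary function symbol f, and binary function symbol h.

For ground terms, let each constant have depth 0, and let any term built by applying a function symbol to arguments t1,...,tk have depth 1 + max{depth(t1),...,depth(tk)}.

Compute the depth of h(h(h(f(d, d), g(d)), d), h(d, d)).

depth(f(d, d)) = 1 + max(0, 0) = 1
depth(g(d)) = 1 + depth(d) = 1 + 0 = 1
depth(h(f(d, d), g(d))) = 1 + max(1, 1) = 2
depth(h(h(f(d, d), g(d)), d)) = 1 + max(2, 0) = 3
depth(h(d, d)) = 1 + max(0, 0) = 1
depth(h(h(h(f(d, d), g(d)), d), h(d, d))) = 1 + max(3, 1) = 4

4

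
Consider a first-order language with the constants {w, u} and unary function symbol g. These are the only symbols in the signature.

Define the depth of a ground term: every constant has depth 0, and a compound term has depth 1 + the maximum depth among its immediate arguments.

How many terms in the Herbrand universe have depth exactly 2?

2

Let N_k count ground terms of depth at most k. Each non-constant term of depth ≤ k is some function symbol applied to depth-≤(k−1) arguments, giving N_k = 2 + N_{k-1}.
N_0 = 2
N_1 = 2 + 2 = 4
N_2 = 2 + 4 = 6
Terms of depth exactly 2: N_2 − N_1 = 6 − 4 = 2.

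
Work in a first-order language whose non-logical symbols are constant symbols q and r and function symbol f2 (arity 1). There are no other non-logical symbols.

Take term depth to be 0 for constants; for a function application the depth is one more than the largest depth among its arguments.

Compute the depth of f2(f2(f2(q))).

3

depth(f2(q)) = 1 + depth(q) = 1 + 0 = 1
depth(f2(f2(q))) = 1 + depth(f2(q)) = 1 + 1 = 2
depth(f2(f2(f2(q)))) = 1 + depth(f2(f2(q))) = 1 + 2 = 3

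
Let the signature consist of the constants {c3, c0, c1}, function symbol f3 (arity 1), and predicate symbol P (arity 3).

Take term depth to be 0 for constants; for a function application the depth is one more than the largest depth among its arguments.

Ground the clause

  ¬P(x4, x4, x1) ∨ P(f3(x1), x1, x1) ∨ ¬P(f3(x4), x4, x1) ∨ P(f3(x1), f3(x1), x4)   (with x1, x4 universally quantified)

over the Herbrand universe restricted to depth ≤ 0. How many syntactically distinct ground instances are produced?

Ground terms of depth ≤ 0:
  Let N_k = |{terms of depth ≤ k}|. Then N_0 = 3 and N_k = 3 + N_{k-1} for k ≥ 1 (one summand per function symbol, arity giving the exponent).
  N_0 = 3
So there are 3 ground terms available for substitution.
Each of x1, x4 ranges independently over the available ground terms, and distinct assignments produce distinct instances.
Number of ground instances = 3^2 = 9.

9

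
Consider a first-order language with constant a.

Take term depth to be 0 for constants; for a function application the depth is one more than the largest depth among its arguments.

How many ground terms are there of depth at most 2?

With no function symbols every ground term is a constant, so there is exactly 1 ground term at every depth bound.
N_0 = 1
N_1 = 1
N_2 = 1

1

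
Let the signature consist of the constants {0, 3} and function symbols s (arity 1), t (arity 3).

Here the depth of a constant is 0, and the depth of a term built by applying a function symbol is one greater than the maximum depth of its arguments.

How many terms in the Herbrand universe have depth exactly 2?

1730

Count level by level. With function symbols s/1, t/3, the terms of depth ≤ k are the 2 constants together with each function applied to depth-≤(k−1) tuples, so N_k = 2 + N_{k-1} + N_{k-1}^3.
N_0 = 2
N_1 = 2 + 2 + 2^3 = 12
N_2 = 2 + 12 + 12^3 = 1742
Terms of depth exactly 2: N_2 − N_1 = 1742 − 12 = 1730.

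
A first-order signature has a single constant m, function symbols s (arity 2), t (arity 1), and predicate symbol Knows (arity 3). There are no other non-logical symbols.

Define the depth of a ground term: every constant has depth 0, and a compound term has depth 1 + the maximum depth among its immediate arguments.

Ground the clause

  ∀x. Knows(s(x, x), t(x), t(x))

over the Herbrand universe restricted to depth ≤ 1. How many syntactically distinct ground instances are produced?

3

Ground terms of depth ≤ 1:
  If N_k denotes the number of depth-≤k ground terms, the 1 constant gives N_0 = 1, and each function symbol of arity r contributes N_{k-1}^r new terms at level k: N_k = 1 + N_{k-1}^2 + N_{k-1}.
  N_0 = 1
  N_1 = 1 + 1^2 + 1 = 3
  Explicitly: m, s(m, m), t(m).
So there are 3 ground terms available for substitution.
The variable x ranges independently over the available ground terms, and distinct assignments produce distinct instances.
Number of ground instances = 3.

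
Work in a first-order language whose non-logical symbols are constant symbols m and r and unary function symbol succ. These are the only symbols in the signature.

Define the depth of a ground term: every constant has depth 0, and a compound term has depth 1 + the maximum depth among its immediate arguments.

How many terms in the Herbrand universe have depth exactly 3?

2

If N_k denotes the number of depth-≤k ground terms, the 2 constants give N_0 = 2, and each function symbol of arity r contributes N_{k-1}^r new terms at level k: N_k = 2 + N_{k-1}.
N_0 = 2
N_1 = 2 + 2 = 4
N_2 = 2 + 4 = 6
N_3 = 2 + 6 = 8
Terms of depth exactly 3: N_3 − N_2 = 8 − 6 = 2.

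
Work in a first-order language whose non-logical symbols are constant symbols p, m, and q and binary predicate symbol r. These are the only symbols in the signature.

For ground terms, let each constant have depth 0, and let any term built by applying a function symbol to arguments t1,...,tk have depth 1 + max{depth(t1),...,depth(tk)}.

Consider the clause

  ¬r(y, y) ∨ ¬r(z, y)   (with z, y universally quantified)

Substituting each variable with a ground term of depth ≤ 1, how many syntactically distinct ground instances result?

Ground terms of depth ≤ 1:
  With no function symbols every ground term is a constant, so there are exactly 3 ground terms at every depth bound.
  N_0 = 3
  N_1 = 3
  Explicitly: p, m, q.
So there are 3 ground terms available for substitution.
The clause has 2 distinct variables (z, y), each appearing in the body. In the free term algebra distinct substitutions yield syntactically distinct ground instances.
Number of ground instances = 3^2 = 9.

9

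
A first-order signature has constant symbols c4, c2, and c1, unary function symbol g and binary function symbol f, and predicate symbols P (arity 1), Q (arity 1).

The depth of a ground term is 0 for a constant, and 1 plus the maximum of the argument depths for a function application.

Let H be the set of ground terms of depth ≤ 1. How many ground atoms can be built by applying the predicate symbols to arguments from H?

30

First count ground terms of depth ≤ 1.
If N_k denotes the number of depth-≤k ground terms, the 3 constants give N_0 = 3, and each function symbol of arity r contributes N_{k-1}^r new terms at level k: N_k = 3 + N_{k-1} + N_{k-1}^2.
N_0 = 3
N_1 = 3 + 3 + 3^2 = 15
So |H| = 15.
A ground atom is a predicate applied to a tuple of terms from H, so the count is the sum over predicates of |H|^arity:
  P: 15;  Q: 15
Total ground atoms: 15 + 15 = 30.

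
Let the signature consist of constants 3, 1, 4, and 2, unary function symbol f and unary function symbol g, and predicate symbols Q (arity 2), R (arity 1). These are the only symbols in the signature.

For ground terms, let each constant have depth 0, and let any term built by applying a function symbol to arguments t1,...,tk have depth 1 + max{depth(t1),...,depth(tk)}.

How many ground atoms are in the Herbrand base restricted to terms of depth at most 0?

20

First count ground terms of depth ≤ 0.
Count level by level. With function symbols f/1, g/1, the terms of depth ≤ k are the 4 constants together with each function applied to depth-≤(k−1) tuples, so N_k = 4 + N_{k-1} + N_{k-1}.
N_0 = 4
So |H| = 4.
Each predicate of arity r yields |H|^r ground atoms (one per choice of an r-tuple from H):
  Q: 4^2 = 16;  R: 4
Total ground atoms: 16 + 4 = 20.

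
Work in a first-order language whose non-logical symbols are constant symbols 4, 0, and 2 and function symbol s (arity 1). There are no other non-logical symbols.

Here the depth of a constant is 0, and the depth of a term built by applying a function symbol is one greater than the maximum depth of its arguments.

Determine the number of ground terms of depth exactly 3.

If N_k denotes the number of depth-≤k ground terms, the 3 constants give N_0 = 3, and each function symbol of arity r contributes N_{k-1}^r new terms at level k: N_k = 3 + N_{k-1}.
N_0 = 3
N_1 = 3 + 3 = 6
N_2 = 3 + 6 = 9
N_3 = 3 + 9 = 12
Terms of depth exactly 3: N_3 − N_2 = 12 − 9 = 3.

3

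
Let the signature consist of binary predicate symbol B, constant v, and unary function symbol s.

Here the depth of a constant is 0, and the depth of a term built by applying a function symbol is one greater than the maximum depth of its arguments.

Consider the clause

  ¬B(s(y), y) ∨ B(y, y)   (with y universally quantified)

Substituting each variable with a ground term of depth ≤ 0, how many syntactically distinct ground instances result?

1

Ground terms of depth ≤ 0:
  Write N_k for the number of ground terms of depth ≤ k. A term of depth ≤ k is either a constant or a function symbol applied to arguments of depth ≤ k−1, so N_k = 1 + N_{k-1}.
  N_0 = 1
So there is exactly 1 ground term available for substitution.
There is 1 variable to instantiate (y),  occurring in at least one literal, so different choices give different ground instances.
Number of ground instances = 1.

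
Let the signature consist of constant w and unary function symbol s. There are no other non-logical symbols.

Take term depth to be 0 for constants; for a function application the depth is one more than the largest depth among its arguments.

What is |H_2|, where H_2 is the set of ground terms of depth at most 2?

Let N_k count ground terms of depth at most k. Each non-constant term of depth ≤ k is some function symbol applied to depth-≤(k−1) arguments, giving N_k = 1 + N_{k-1}.
N_0 = 1
N_1 = 1 + 1 = 2
N_2 = 1 + 2 = 3
Explicitly: w, s(w), s(s(w)).

3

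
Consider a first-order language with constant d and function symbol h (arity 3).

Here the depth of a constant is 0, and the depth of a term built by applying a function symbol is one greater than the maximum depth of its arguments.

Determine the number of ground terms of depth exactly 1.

If N_k denotes the number of depth-≤k ground terms, the 1 constant gives N_0 = 1, and each function symbol of arity r contributes N_{k-1}^r new terms at level k: N_k = 1 + N_{k-1}^3.
N_0 = 1
N_1 = 1 + 1^3 = 2
Terms of depth exactly 1: N_1 − N_0 = 2 − 1 = 1.

1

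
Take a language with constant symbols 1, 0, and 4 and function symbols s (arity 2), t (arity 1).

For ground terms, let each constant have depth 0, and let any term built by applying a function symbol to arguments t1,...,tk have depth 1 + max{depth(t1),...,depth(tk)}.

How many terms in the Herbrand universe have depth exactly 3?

Let N_k count ground terms of depth at most k. Each non-constant term of depth ≤ k is some function symbol applied to depth-≤(k−1) arguments, giving N_k = 3 + N_{k-1}^2 + N_{k-1}.
N_0 = 3
N_1 = 3 + 3^2 + 3 = 15
N_2 = 3 + 15^2 + 15 = 243
N_3 = 3 + 243^2 + 243 = 59295
Terms of depth exactly 3: N_3 − N_2 = 59295 − 243 = 59052.

59052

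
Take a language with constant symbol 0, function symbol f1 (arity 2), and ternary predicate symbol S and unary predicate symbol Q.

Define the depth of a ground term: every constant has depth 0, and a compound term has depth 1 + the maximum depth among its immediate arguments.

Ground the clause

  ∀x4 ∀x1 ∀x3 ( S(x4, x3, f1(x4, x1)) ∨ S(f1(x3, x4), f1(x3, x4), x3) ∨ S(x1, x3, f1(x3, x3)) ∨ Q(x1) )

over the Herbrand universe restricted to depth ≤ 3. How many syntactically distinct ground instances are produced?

Ground terms of depth ≤ 3:
  Let N_k count ground terms of depth at most k. Each non-constant term of depth ≤ k is some function symbol applied to depth-≤(k−1) arguments, giving N_k = 1 + N_{k-1}^2.
  N_0 = 1
  N_1 = 1 + 1^2 = 2
  N_2 = 1 + 2^2 = 5
  N_3 = 1 + 5^2 = 26
So there are 26 ground terms available for substitution.
There are 3 variables to instantiate (x4, x1, x3), each occurring in at least one literal, so different choices give different ground instances.
Number of ground instances = 26^3 = 17576.

17576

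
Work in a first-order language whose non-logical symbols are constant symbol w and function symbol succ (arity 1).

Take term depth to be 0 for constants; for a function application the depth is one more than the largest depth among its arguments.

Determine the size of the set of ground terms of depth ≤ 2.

If N_k denotes the number of depth-≤k ground terms, the 1 constant gives N_0 = 1, and each function symbol of arity r contributes N_{k-1}^r new terms at level k: N_k = 1 + N_{k-1}.
N_0 = 1
N_1 = 1 + 1 = 2
N_2 = 1 + 2 = 3

3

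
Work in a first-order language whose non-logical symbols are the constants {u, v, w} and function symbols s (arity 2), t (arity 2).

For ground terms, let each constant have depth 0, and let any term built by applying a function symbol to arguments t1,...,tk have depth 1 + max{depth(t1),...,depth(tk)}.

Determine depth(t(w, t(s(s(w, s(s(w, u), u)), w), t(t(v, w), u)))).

6

depth(s(w, u)) = 1 + max(0, 0) = 1
depth(s(s(w, u), u)) = 1 + max(1, 0) = 2
depth(s(w, s(s(w, u), u))) = 1 + max(0, 2) = 3
depth(s(s(w, s(s(w, u), u)), w)) = 1 + max(3, 0) = 4
depth(t(v, w)) = 1 + max(0, 0) = 1
depth(t(t(v, w), u)) = 1 + max(1, 0) = 2
depth(t(s(s(w, s(s(w, u), u)), w), t(t(v, w), u))) = 1 + max(4, 2) = 5
depth(t(w, t(s(s(w, s(s(w, u), u)), w), t(t(v, w), u)))) = 1 + max(0, 5) = 6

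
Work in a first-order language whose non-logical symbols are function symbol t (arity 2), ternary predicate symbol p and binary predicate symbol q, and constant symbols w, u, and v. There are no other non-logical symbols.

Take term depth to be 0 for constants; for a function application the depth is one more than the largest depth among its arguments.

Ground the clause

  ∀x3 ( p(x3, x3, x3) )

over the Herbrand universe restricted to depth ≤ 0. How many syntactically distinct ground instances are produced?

Ground terms of depth ≤ 0:
  Count level by level. With function symbols t/2, the terms of depth ≤ k are the 3 constants together with each function applied to depth-≤(k−1) tuples, so N_k = 3 + N_{k-1}^2.
  N_0 = 3
So there are 3 ground terms available for substitution.
There is 1 variable to instantiate (x3),  occurring in at least one literal, so different choices give different ground instances.
Number of ground instances = 3.

3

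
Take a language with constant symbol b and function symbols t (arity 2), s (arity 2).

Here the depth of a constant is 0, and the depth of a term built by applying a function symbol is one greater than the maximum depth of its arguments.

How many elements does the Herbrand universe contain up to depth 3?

723

Write N_k for the number of ground terms of depth ≤ k. A term of depth ≤ k is either a constant or a function symbol applied to arguments of depth ≤ k−1, so N_k = 1 + N_{k-1}^2 + N_{k-1}^2.
N_0 = 1
N_1 = 1 + 1^2 + 1^2 = 3
N_2 = 1 + 3^2 + 3^2 = 19
N_3 = 1 + 19^2 + 19^2 = 723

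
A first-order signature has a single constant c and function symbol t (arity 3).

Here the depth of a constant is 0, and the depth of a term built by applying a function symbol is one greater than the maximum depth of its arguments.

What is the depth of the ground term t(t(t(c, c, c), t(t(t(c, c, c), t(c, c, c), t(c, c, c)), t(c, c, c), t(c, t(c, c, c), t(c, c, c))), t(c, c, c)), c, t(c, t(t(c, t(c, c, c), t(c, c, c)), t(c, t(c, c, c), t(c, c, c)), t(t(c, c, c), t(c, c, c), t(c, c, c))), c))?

5

depth(t(c, c, c)) = 1 + max(0, 0, 0) = 1
depth(t(t(c, c, c), t(c, c, c), t(c, c, c))) = 1 + max(1, 1, 1) = 2
depth(t(c, t(c, c, c), t(c, c, c))) = 1 + max(0, 1, 1) = 2
depth(t(t(t(c, c, c), t(c, c, c), t(c, c, c)), t(c, c, c), t(c, t(c, c, c), t(c, c, c)))) = 1 + max(2, 1, 2) = 3
depth(t(t(c, c, c), t(t(t(c, c, c), t(c, c, c), t(c, c, c)), t(c, c, c), t(c, t(c, c, c), t(c, c, c))), t(c, c, c))) = 1 + max(1, 3, 1) = 4
depth(t(t(c, t(c, c, c), t(c, c, c)), t(c, t(c, c, c), t(c, c, c)), t(t(c, c, c), t(c, c, c), t(c, c, c)))) = 1 + max(2, 2, 2) = 3
depth(t(c, t(t(c, t(c, c, c), t(c, c, c)), t(c, t(c, c, c), t(c, c, c)), t(t(c, c, c), t(c, c, c), t(c, c, c))), c)) = 1 + max(0, 3, 0) = 4
depth(t(t(t(c, c, c), t(t(t(c, c, c), t(c, c, c), t(c, c, c)), t(c, c, c), t(c, t(c, c, c), t(c, c, c))), t(c, c, c)), c, t(c, t(t(c, t(c, c, c), t(c, c, c)), t(c, t(c, c, c), t(c, c, c)), t(t(c, c, c), t(c, c, c), t(c, c, c))), c))) = 1 + max(4, 0, 4) = 5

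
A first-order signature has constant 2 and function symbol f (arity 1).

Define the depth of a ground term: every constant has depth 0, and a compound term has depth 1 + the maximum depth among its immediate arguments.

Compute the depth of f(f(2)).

depth(f(2)) = 1 + depth(2) = 1 + 0 = 1
depth(f(f(2))) = 1 + depth(f(2)) = 1 + 1 = 2

2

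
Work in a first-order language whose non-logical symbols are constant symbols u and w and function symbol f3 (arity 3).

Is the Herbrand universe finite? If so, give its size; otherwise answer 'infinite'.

infinite

The signature has at least one function symbol (f3, arity 3) and at least one constant (u).
Iterating f3 gives infinitely many distinct ground terms: u, f3(u, u, u), f3(f3(u, u, u), f3(u, u, u), f3(u, u, u)), ...
So the Herbrand universe is infinite.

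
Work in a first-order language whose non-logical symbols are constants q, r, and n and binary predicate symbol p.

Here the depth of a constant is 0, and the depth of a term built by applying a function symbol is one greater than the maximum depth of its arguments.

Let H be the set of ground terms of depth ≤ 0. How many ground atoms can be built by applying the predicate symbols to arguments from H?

9

First count ground terms of depth ≤ 0.
With no function symbols every ground term is a constant, so there are exactly 3 ground terms at every depth bound.
N_0 = 3
Explicitly: q, r, n.
So |H| = 3.
Ground atoms are formed by filling each argument slot of a predicate with a term from H, so an r-ary predicate gives |H|^r atoms:
  p: 3^2 = 9
Total ground atoms: 9.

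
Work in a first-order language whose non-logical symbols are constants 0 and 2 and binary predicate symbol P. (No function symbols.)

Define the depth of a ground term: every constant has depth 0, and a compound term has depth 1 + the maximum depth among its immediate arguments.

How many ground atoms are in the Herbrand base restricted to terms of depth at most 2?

4

First count ground terms of depth ≤ 2.
With no function symbols every ground term is a constant, so there are exactly 2 ground terms at every depth bound.
N_0 = 2
N_1 = 2
N_2 = 2
So |H| = 2.
Each predicate of arity r yields |H|^r ground atoms (one per choice of an r-tuple from H):
  P: 2^2 = 4
Total ground atoms: 4.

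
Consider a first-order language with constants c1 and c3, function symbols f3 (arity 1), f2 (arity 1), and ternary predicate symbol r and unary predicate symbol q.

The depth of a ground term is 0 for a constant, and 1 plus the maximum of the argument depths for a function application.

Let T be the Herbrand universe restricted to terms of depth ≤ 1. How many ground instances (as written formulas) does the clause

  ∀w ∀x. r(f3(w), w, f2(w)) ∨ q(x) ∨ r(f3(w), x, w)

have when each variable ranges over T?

Ground terms of depth ≤ 1:
  Count level by level. With function symbols f3/1, f2/1, the terms of depth ≤ k are the 2 constants together with each function applied to depth-≤(k−1) tuples, so N_k = 2 + N_{k-1} + N_{k-1}.
  N_0 = 2
  N_1 = 2 + 2 + 2 = 6
  Explicitly: c1, c3, f3(c1), f3(c3), f2(c1), f2(c3).
So there are 6 ground terms available for substitution.
The body mentions every one of the 2 quantified variables; since ground terms form a free algebra, no two substitutions collapse to the same formula.
Number of ground instances = 6^2 = 36.

36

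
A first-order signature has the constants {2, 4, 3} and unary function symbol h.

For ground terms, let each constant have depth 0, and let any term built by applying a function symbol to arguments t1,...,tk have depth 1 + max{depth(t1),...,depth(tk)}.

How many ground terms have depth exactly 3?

Let N_k = |{terms of depth ≤ k}|. Then N_0 = 3 and N_k = 3 + N_{k-1} for k ≥ 1 (one summand per function symbol, arity giving the exponent).
N_0 = 3
N_1 = 3 + 3 = 6
N_2 = 3 + 6 = 9
N_3 = 3 + 9 = 12
Terms of depth exactly 3: N_3 − N_2 = 12 − 9 = 3.

3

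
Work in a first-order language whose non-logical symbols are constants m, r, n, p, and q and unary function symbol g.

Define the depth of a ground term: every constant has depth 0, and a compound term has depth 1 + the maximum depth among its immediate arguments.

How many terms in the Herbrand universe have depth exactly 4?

5

Count level by level. With function symbols g/1, the terms of depth ≤ k are the 5 constants together with each function applied to depth-≤(k−1) tuples, so N_k = 5 + N_{k-1}.
N_0 = 5
N_1 = 5 + 5 = 10
N_2 = 5 + 10 = 15
N_3 = 5 + 15 = 20
N_4 = 5 + 20 = 25
Terms of depth exactly 4: N_4 − N_3 = 25 − 20 = 5.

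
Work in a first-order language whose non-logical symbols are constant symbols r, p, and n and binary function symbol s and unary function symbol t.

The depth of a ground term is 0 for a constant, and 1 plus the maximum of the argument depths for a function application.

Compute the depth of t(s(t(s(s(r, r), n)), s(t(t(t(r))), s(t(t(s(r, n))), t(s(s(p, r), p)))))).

depth(s(r, r)) = 1 + max(0, 0) = 1
depth(s(s(r, r), n)) = 1 + max(1, 0) = 2
depth(t(s(s(r, r), n))) = 1 + depth(s(s(r, r), n)) = 1 + 2 = 3
depth(t(r)) = 1 + depth(r) = 1 + 0 = 1
depth(t(t(r))) = 1 + depth(t(r)) = 1 + 1 = 2
depth(t(t(t(r)))) = 1 + depth(t(t(r))) = 1 + 2 = 3
depth(s(r, n)) = 1 + max(0, 0) = 1
depth(t(s(r, n))) = 1 + depth(s(r, n)) = 1 + 1 = 2
depth(t(t(s(r, n)))) = 1 + depth(t(s(r, n))) = 1 + 2 = 3
depth(s(p, r)) = 1 + max(0, 0) = 1
depth(s(s(p, r), p)) = 1 + max(1, 0) = 2
depth(t(s(s(p, r), p))) = 1 + depth(s(s(p, r), p)) = 1 + 2 = 3
depth(s(t(t(s(r, n))), t(s(s(p, r), p)))) = 1 + max(3, 3) = 4
depth(s(t(t(t(r))), s(t(t(s(r, n))), t(s(s(p, r), p))))) = 1 + max(3, 4) = 5
depth(s(t(s(s(r, r), n)), s(t(t(t(r))), s(t(t(s(r, n))), t(s(s(p, r), p)))))) = 1 + max(3, 5) = 6
depth(t(s(t(s(s(r, r), n)), s(t(t(t(r))), s(t(t(s(r, n))), t(s(s(p, r), p))))))) = 1 + depth(s(t(s(s(r, r), n)), s(t(t(t(r))), s(t(t(s(r, n))), t(s(s(p, r), p)))))) = 1 + 6 = 7

7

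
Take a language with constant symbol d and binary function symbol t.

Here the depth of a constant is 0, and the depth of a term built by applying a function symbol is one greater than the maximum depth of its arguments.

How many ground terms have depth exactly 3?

Count level by level. With function symbols t/2, the terms of depth ≤ k are the 1 constant together with each function applied to depth-≤(k−1) tuples, so N_k = 1 + N_{k-1}^2.
N_0 = 1
N_1 = 1 + 1^2 = 2
N_2 = 1 + 2^2 = 5
N_3 = 1 + 5^2 = 26
Terms of depth exactly 3: N_3 − N_2 = 26 − 5 = 21.

21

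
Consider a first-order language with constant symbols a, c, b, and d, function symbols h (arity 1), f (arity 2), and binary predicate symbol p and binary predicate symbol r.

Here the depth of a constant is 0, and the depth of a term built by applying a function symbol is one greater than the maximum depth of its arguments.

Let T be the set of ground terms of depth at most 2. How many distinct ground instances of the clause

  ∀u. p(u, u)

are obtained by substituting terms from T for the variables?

Ground terms of depth ≤ 2:
  Let N_k = |{terms of depth ≤ k}|. Then N_0 = 4 and N_k = 4 + N_{k-1} + N_{k-1}^2 for k ≥ 1 (one summand per function symbol, arity giving the exponent).
  N_0 = 4
  N_1 = 4 + 4 + 4^2 = 24
  N_2 = 4 + 24 + 24^2 = 604
So there are 604 ground terms available for substitution.
There is 1 variable to instantiate (u),  occurring in at least one literal, so different choices give different ground instances.
Number of ground instances = 604.

604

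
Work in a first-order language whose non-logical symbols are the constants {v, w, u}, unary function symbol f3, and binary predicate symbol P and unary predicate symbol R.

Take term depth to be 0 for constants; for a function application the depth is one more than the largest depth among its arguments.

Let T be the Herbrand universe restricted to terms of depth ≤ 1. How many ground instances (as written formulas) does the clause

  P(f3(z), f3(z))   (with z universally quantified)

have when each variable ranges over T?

6

Ground terms of depth ≤ 1:
  Let N_k count ground terms of depth at most k. Each non-constant term of depth ≤ k is some function symbol applied to depth-≤(k−1) arguments, giving N_k = 3 + N_{k-1}.
  N_0 = 3
  N_1 = 3 + 3 = 6
So there are 6 ground terms available for substitution.
The clause has 1 distinct variable (z), which appears in the body. In the free term algebra distinct substitutions yield syntactically distinct ground instances.
Number of ground instances = 6.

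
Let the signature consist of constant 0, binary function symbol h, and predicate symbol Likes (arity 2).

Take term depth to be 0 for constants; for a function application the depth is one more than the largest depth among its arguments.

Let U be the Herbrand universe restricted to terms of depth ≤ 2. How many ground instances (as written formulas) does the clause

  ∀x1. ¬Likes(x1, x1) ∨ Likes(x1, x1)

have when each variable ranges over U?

5

Ground terms of depth ≤ 2:
  If N_k denotes the number of depth-≤k ground terms, the 1 constant gives N_0 = 1, and each function symbol of arity r contributes N_{k-1}^r new terms at level k: N_k = 1 + N_{k-1}^2.
  N_0 = 1
  N_1 = 1 + 1^2 = 2
  N_2 = 1 + 2^2 = 5
So there are 5 ground terms available for substitution.
There is 1 variable to instantiate (x1),  occurring in at least one literal, so different choices give different ground instances.
Number of ground instances = 5.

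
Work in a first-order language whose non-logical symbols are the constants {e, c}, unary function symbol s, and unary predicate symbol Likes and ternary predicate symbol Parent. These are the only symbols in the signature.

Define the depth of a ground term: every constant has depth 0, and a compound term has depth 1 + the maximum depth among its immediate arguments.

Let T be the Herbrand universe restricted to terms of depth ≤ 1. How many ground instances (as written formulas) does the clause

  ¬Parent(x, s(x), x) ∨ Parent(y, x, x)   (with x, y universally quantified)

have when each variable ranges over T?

16

Ground terms of depth ≤ 1:
  Let N_k count ground terms of depth at most k. Each non-constant term of depth ≤ k is some function symbol applied to depth-≤(k−1) arguments, giving N_k = 2 + N_{k-1}.
  N_0 = 2
  N_1 = 2 + 2 = 4
So there are 4 ground terms available for substitution.
The body mentions every one of the 2 quantified variables; since ground terms form a free algebra, no two substitutions collapse to the same formula.
Number of ground instances = 4^2 = 16.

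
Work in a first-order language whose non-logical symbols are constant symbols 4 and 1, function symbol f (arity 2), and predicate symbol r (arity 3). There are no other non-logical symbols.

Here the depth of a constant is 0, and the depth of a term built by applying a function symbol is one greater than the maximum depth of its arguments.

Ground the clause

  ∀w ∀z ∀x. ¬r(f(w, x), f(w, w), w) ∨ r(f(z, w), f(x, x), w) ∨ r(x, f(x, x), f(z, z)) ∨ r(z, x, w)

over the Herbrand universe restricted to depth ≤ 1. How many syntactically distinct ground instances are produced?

Ground terms of depth ≤ 1:
  Write N_k for the number of ground terms of depth ≤ k. A term of depth ≤ k is either a constant or a function symbol applied to arguments of depth ≤ k−1, so N_k = 2 + N_{k-1}^2.
  N_0 = 2
  N_1 = 2 + 2^2 = 6
  Explicitly: 4, 1, f(4, 4), f(4, 1), f(1, 4), f(1, 1).
So there are 6 ground terms available for substitution.
The clause has 3 distinct variables (w, z, x), each appearing in the body. In the free term algebra distinct substitutions yield syntactically distinct ground instances.
Number of ground instances = 6^3 = 216.

216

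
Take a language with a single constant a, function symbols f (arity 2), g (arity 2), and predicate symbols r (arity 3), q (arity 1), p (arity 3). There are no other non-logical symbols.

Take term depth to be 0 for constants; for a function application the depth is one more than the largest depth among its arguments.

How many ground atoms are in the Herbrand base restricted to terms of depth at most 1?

First count ground terms of depth ≤ 1.
Write N_k for the number of ground terms of depth ≤ k. A term of depth ≤ k is either a constant or a function symbol applied to arguments of depth ≤ k−1, so N_k = 1 + N_{k-1}^2 + N_{k-1}^2.
N_0 = 1
N_1 = 1 + 1^2 + 1^2 = 3
So |H| = 3.
Each predicate of arity r yields |H|^r ground atoms (one per choice of an r-tuple from H):
  r: 3^3 = 27;  q: 3;  p: 3^3 = 27
Total ground atoms: 27 + 3 + 27 = 57.

57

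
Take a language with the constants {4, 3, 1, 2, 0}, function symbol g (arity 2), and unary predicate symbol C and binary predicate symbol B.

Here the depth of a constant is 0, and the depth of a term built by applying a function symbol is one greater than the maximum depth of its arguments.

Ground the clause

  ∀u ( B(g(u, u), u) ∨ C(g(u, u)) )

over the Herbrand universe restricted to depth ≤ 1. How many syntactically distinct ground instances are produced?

Ground terms of depth ≤ 1:
  Count level by level. With function symbols g/2, the terms of depth ≤ k are the 5 constants together with each function applied to depth-≤(k−1) tuples, so N_k = 5 + N_{k-1}^2.
  N_0 = 5
  N_1 = 5 + 5^2 = 30
So there are 30 ground terms available for substitution.
There is 1 variable to instantiate (u),  occurring in at least one literal, so different choices give different ground instances.
Number of ground instances = 30.

30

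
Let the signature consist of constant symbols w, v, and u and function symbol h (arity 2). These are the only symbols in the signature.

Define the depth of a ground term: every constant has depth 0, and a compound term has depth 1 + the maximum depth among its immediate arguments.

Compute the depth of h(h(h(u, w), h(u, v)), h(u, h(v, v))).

3

depth(h(u, w)) = 1 + max(0, 0) = 1
depth(h(u, v)) = 1 + max(0, 0) = 1
depth(h(h(u, w), h(u, v))) = 1 + max(1, 1) = 2
depth(h(v, v)) = 1 + max(0, 0) = 1
depth(h(u, h(v, v))) = 1 + max(0, 1) = 2
depth(h(h(h(u, w), h(u, v)), h(u, h(v, v)))) = 1 + max(2, 2) = 3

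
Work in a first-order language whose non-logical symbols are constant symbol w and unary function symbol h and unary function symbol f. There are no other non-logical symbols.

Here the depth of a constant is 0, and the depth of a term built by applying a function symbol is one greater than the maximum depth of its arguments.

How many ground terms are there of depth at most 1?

Write N_k for the number of ground terms of depth ≤ k. A term of depth ≤ k is either a constant or a function symbol applied to arguments of depth ≤ k−1, so N_k = 1 + N_{k-1} + N_{k-1}.
N_0 = 1
N_1 = 1 + 1 + 1 = 3
Explicitly: w, h(w), f(w).

3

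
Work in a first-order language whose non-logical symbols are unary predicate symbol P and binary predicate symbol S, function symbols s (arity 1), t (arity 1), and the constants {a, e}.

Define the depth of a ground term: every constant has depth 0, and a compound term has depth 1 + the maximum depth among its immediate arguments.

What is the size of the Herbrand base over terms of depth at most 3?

930

First count ground terms of depth ≤ 3.
Count level by level. With function symbols s/1, t/1, the terms of depth ≤ k are the 2 constants together with each function applied to depth-≤(k−1) tuples, so N_k = 2 + N_{k-1} + N_{k-1}.
N_0 = 2
N_1 = 2 + 2 + 2 = 6
N_2 = 2 + 6 + 6 = 14
N_3 = 2 + 14 + 14 = 30
So |H| = 30.
For each predicate symbol, the number of ground atoms is |H| raised to its arity; summing:
  P: 30;  S: 30^2 = 900
Total ground atoms: 30 + 900 = 930.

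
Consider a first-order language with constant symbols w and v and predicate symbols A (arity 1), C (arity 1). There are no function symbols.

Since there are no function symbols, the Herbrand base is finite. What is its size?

4

With no function symbols, the Herbrand universe is just the 2 constants.
Ground atoms per predicate: A: 2, C: 2.
Herbrand base size = 2 + 2 = 4.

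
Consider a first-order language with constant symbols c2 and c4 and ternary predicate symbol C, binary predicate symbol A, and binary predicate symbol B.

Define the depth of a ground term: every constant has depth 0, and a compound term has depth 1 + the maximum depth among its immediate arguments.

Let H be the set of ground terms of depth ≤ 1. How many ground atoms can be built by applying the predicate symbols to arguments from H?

First count ground terms of depth ≤ 1.
With no function symbols every ground term is a constant, so there are exactly 2 ground terms at every depth bound.
N_0 = 2
N_1 = 2
Explicitly: c2, c4.
So |H| = 2.
Each predicate of arity r yields |H|^r ground atoms (one per choice of an r-tuple from H):
  C: 2^3 = 8;  A: 2^2 = 4;  B: 2^2 = 4
Total ground atoms: 8 + 4 + 4 = 16.

16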